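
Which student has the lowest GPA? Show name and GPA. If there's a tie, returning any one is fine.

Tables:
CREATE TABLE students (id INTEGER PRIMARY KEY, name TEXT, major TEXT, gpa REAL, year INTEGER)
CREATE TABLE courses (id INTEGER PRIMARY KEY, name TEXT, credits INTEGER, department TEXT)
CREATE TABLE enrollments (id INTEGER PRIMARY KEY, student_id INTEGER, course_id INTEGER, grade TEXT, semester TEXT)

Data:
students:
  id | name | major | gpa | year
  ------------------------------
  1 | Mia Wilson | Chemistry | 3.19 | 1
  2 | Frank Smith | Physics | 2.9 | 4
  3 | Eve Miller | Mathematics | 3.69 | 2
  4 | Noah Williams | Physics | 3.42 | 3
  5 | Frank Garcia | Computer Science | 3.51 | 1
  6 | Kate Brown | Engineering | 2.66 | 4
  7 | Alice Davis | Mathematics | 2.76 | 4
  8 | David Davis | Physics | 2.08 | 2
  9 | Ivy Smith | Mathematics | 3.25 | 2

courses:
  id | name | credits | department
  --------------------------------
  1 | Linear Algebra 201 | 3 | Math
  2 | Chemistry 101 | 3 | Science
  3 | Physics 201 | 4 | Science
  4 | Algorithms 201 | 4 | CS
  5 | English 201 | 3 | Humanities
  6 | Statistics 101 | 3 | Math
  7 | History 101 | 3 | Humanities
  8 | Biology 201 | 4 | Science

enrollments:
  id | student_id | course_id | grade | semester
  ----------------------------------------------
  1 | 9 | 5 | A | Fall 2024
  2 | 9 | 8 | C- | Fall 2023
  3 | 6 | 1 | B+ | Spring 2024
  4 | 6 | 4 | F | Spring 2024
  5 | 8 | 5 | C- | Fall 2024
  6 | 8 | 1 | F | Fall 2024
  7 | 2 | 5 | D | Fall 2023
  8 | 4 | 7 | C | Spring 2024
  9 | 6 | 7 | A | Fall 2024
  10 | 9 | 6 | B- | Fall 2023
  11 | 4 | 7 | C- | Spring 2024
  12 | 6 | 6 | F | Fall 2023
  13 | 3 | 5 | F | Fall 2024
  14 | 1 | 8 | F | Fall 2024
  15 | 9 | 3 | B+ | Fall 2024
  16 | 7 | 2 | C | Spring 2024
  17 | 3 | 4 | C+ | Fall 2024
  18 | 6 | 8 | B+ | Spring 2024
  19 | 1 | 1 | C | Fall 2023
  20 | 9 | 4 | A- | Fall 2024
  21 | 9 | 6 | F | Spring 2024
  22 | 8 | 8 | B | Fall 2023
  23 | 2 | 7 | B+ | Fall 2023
SELECT name, gpa FROM students ORDER BY gpa ASC LIMIT 1

Execution result:
name | gpa
David Davis | 2.08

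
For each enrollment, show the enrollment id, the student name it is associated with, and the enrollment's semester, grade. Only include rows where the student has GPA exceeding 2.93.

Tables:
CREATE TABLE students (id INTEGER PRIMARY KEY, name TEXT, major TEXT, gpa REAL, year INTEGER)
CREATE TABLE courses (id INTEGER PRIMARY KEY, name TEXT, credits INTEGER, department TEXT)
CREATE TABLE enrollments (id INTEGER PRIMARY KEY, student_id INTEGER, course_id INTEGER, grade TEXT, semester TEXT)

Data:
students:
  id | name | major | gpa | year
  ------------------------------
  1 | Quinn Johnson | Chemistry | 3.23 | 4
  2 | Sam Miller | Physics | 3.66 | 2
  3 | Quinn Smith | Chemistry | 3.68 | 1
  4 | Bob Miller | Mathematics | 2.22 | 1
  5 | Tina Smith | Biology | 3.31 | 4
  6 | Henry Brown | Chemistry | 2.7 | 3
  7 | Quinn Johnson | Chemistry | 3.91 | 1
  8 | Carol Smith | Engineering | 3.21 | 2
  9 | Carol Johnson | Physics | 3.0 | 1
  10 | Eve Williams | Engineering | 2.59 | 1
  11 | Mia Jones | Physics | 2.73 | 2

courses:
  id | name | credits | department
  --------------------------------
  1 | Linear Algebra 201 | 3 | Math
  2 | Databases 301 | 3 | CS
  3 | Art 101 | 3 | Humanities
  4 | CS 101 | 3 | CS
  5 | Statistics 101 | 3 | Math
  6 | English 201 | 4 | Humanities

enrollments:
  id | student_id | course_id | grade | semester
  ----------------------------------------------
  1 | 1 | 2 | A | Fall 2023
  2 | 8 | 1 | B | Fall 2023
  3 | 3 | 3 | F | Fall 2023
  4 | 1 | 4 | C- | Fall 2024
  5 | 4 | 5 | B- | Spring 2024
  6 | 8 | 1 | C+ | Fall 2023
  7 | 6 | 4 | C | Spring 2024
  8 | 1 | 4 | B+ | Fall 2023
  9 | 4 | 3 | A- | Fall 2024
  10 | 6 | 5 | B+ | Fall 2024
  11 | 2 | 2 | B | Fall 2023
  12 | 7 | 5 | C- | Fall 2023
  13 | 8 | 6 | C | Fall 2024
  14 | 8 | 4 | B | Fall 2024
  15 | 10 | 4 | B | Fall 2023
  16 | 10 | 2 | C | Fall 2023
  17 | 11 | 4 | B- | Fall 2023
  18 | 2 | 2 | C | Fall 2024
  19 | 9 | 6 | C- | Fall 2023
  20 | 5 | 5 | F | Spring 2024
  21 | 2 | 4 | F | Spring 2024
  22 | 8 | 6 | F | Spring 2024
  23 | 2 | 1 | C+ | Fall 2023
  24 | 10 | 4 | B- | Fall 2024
SELECT c.id, p.name AS student, c.semester, c.grade FROM enrollments c JOIN students p ON c.student_id = p.id WHERE p.gpa > 2.93

Execution result:
id | student | semester | grade
1 | Quinn Johnson | Fall 2023 | A
2 | Carol Smith | Fall 2023 | B
3 | Quinn Smith | Fall 2023 | F
4 | Quinn Johnson | Fall 2024 | C-
6 | Carol Smith | Fall 2023 | C+
8 | Quinn Johnson | Fall 2023 | B+
11 | Sam Miller | Fall 2023 | B
12 | Quinn Johnson | Fall 2023 | C-
13 | Carol Smith | Fall 2024 | C
14 | Carol Smith | Fall 2024 | B
18 | Sam Miller | Fall 2024 | C
19 | Carol Johnson | Fall 2023 | C-
20 | Tina Smith | Spring 2024 | F
21 | Sam Miller | Spring 2024 | F
22 | Carol Smith | Spring 2024 | F
23 | Sam Miller | Fall 2023 | C+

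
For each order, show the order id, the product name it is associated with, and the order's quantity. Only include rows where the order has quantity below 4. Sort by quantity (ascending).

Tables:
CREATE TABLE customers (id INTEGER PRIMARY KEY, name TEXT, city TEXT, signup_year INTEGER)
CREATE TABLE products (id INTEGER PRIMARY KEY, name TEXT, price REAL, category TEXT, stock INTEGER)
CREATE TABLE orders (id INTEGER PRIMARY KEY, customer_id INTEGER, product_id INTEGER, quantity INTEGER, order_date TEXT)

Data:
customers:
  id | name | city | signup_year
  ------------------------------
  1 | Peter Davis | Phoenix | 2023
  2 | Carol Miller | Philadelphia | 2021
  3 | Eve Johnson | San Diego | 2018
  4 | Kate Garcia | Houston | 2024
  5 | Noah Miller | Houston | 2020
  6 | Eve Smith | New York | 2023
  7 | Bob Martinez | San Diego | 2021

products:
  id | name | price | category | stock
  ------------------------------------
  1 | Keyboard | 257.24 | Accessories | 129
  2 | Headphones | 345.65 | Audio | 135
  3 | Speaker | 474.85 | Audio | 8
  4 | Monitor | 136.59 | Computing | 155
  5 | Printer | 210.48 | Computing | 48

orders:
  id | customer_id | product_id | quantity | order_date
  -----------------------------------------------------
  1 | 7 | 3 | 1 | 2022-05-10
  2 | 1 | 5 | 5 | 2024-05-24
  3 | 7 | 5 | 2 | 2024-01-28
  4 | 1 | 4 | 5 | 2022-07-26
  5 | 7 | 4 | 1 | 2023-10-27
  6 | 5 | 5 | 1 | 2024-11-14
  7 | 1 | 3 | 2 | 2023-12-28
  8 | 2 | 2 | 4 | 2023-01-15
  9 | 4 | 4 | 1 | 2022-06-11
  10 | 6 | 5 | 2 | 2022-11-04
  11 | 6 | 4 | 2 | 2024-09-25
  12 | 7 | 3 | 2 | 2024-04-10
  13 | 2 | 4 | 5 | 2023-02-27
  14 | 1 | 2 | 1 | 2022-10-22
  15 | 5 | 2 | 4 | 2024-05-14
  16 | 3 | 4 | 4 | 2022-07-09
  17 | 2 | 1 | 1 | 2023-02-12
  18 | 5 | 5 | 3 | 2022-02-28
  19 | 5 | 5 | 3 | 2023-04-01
SELECT c.id, p.name AS product, c.quantity FROM orders c JOIN products p ON c.product_id = p.id WHERE c.quantity < 4 ORDER BY c.quantity ASC

Execution result:
id | product | quantity
1 | Speaker | 1
5 | Monitor | 1
6 | Printer | 1
9 | Monitor | 1
14 | Headphones | 1
17 | Keyboard | 1
3 | Printer | 2
7 | Speaker | 2
10 | Printer | 2
11 | Monitor | 2
12 | Speaker | 2
18 | Printer | 3
19 | Printer | 3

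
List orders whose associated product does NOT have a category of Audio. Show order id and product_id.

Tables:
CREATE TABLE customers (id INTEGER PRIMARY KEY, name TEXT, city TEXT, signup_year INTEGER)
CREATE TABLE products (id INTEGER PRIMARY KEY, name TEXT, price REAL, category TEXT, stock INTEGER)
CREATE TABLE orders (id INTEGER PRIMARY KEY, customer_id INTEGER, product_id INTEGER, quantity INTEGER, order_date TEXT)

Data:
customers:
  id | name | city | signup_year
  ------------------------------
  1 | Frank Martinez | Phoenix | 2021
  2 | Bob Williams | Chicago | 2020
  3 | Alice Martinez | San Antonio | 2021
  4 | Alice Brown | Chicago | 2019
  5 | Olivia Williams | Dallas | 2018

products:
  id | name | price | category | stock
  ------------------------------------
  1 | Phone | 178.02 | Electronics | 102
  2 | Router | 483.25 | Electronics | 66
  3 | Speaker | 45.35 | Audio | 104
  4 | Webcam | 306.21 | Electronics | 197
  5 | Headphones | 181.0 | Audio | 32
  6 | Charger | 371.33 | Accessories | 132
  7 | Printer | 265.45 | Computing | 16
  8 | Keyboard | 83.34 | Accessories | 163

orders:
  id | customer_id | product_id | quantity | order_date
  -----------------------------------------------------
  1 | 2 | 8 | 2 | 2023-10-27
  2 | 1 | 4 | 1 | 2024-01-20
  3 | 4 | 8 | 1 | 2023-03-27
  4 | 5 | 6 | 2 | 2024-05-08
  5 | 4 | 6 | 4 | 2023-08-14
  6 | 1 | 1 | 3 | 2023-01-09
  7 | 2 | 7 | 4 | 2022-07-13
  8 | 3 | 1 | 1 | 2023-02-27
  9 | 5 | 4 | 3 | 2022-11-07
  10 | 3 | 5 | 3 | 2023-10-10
SELECT id, product_id FROM orders WHERE product_id NOT IN (SELECT id FROM products WHERE category = 'Audio')

Execution result:
id | product_id
1 | 8
2 | 4
3 | 8
4 | 6
5 | 6
6 | 1
7 | 7
8 | 1
9 | 4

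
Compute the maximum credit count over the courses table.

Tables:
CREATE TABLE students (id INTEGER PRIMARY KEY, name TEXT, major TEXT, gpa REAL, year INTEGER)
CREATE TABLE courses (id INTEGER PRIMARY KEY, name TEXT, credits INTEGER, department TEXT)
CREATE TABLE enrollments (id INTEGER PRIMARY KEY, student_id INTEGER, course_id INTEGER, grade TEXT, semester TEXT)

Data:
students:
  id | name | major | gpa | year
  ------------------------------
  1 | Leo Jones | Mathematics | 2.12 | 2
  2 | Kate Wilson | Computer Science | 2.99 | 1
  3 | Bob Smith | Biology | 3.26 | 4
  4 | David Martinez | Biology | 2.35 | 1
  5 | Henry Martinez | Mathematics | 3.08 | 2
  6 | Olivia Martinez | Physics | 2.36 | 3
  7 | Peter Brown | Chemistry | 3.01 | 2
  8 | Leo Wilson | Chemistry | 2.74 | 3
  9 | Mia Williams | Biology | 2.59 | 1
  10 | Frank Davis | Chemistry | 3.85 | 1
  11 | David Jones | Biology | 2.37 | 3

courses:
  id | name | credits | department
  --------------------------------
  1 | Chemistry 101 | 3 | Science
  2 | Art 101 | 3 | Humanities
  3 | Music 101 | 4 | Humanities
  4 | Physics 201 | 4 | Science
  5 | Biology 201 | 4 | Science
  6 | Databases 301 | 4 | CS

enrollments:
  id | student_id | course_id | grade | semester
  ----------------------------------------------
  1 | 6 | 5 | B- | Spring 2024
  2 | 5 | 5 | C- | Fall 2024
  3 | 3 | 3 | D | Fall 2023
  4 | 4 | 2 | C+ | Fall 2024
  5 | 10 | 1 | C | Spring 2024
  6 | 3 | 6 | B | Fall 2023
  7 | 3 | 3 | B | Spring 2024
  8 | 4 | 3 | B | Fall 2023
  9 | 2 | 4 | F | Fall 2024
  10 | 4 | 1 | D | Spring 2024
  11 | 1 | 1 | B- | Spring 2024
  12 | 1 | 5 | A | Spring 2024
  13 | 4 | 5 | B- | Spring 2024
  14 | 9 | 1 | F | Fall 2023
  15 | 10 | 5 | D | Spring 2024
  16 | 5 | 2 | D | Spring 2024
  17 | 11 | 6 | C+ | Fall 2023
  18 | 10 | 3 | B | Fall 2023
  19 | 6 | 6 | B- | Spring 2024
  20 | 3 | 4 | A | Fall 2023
SELECT MAX(credits) FROM courses

Execution result:
4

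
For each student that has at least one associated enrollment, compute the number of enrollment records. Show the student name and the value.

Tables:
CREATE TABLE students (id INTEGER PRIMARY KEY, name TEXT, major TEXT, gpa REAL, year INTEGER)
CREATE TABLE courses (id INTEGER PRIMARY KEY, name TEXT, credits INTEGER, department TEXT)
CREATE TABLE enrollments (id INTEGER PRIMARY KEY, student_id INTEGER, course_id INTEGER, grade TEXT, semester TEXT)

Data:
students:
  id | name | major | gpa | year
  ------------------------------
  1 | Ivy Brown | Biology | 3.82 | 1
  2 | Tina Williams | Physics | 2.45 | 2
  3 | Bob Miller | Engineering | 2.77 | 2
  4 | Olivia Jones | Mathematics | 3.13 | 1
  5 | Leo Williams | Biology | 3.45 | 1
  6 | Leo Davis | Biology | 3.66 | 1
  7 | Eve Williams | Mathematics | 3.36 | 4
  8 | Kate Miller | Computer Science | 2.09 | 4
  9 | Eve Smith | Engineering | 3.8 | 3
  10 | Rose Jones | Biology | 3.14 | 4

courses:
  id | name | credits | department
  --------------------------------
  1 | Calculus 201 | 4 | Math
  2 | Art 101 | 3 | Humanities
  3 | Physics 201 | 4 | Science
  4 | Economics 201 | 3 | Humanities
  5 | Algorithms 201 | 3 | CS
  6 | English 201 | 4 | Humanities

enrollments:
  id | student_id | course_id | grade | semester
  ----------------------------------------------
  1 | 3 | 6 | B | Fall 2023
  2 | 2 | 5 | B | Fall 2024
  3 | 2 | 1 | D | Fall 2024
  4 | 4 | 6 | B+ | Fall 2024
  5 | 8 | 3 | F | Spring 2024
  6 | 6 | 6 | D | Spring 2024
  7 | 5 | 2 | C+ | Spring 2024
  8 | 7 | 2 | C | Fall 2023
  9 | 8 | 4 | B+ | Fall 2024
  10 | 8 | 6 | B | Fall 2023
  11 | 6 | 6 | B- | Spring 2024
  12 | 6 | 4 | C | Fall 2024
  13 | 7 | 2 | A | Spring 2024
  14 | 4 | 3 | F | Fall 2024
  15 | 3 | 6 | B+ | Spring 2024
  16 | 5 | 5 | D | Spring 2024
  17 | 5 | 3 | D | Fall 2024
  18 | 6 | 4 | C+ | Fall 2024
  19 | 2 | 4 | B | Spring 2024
SELECT p.name, COUNT(*) AS n FROM enrollments c JOIN students p ON c.student_id = p.id GROUP BY p.id, p.name

Execution result:
name | n
Tina Williams | 3
Bob Miller | 2
Olivia Jones | 2
Leo Williams | 3
Leo Davis | 4
Eve Williams | 2
Kate Miller | 3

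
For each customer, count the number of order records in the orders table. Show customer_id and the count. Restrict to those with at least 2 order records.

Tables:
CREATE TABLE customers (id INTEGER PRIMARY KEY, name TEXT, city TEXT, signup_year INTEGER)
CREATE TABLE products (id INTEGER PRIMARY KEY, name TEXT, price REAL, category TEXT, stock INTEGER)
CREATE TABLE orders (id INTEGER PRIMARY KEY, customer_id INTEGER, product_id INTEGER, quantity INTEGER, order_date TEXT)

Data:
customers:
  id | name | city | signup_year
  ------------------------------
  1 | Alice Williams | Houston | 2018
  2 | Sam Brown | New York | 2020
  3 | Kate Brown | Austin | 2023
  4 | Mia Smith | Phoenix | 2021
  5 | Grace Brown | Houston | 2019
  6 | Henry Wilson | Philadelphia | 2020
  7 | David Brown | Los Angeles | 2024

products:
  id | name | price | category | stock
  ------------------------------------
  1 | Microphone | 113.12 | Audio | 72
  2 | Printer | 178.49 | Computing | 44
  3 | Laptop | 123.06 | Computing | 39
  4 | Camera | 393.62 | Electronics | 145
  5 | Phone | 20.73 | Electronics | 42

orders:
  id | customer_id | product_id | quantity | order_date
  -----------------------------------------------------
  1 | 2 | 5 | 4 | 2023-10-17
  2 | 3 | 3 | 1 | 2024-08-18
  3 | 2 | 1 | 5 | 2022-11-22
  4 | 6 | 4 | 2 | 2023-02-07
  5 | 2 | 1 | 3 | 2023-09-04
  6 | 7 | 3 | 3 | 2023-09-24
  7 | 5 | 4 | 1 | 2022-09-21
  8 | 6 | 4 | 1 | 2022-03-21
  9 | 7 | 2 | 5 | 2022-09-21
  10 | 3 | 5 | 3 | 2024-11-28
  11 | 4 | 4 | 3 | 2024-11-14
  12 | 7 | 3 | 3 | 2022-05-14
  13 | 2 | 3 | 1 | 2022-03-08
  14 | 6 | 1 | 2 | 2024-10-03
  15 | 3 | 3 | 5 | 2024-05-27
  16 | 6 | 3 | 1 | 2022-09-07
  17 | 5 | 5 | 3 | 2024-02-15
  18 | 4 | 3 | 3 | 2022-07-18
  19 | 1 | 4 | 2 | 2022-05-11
SELECT customer_id, COUNT(*) AS order_count FROM orders GROUP BY customer_id HAVING COUNT(*) >= 2

Execution result:
customer_id | order_count
2 | 4
3 | 3
4 | 2
5 | 2
6 | 4
7 | 3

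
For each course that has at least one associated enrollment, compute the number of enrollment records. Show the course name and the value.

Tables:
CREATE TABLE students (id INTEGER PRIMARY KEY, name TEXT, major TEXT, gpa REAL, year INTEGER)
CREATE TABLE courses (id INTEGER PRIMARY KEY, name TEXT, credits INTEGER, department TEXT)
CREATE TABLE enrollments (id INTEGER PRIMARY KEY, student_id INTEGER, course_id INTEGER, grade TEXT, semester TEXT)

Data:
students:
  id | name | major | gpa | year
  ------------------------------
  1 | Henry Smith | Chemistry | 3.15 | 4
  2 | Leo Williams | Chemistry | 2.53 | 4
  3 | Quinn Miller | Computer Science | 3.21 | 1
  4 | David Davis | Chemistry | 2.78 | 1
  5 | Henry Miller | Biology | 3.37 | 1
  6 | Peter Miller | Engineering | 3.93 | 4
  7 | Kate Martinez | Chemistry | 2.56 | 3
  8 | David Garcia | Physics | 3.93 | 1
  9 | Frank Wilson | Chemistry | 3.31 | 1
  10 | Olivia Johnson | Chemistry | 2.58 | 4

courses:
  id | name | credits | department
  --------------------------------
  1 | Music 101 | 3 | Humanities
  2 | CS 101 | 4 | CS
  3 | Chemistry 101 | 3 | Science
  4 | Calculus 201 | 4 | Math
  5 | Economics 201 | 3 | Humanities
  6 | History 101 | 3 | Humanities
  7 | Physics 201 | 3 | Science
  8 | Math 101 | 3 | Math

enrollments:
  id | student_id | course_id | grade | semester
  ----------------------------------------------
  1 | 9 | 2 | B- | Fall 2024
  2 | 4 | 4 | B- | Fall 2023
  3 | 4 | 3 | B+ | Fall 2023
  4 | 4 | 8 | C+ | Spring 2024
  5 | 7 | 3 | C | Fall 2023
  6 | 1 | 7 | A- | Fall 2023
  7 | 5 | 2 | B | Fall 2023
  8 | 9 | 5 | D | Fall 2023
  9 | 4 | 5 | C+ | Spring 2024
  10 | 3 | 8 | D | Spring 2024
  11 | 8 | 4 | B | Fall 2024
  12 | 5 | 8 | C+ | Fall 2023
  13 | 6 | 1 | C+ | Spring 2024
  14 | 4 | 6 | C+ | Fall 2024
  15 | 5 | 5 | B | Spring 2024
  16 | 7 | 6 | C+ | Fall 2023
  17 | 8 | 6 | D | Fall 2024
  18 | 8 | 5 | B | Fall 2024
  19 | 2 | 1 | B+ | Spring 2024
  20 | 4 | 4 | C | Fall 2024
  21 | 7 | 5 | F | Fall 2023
SELECT p.name, COUNT(*) AS n FROM enrollments c JOIN courses p ON c.course_id = p.id GROUP BY p.id, p.name

Execution result:
name | n
Music 101 | 2
CS 101 | 2
Chemistry 101 | 2
Calculus 201 | 3
Economics 201 | 5
History 101 | 3
Physics 201 | 1
Math 101 | 3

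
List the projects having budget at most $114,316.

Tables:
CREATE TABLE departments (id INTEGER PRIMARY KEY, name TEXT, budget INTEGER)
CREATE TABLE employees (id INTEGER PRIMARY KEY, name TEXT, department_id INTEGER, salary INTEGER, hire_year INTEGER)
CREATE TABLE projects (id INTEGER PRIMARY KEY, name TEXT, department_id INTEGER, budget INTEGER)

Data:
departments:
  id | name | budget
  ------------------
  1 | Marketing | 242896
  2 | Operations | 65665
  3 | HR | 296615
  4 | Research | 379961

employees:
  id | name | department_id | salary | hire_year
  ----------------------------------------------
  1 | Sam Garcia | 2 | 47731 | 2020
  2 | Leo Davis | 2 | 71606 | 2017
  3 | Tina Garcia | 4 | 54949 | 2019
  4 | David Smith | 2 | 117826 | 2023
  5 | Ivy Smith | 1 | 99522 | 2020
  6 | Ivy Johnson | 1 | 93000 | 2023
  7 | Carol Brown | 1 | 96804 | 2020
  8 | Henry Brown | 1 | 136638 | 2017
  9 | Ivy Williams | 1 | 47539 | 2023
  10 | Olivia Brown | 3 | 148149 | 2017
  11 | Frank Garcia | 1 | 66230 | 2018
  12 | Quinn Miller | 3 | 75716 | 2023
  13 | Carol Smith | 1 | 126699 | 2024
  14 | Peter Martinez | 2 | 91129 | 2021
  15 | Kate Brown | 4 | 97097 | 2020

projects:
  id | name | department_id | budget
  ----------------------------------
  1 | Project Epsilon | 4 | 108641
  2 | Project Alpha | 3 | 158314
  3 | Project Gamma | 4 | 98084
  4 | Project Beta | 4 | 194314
SELECT name, budget FROM projects WHERE budget <= 114316

Execution result:
name | budget
Project Epsilon | 108641
Project Gamma | 98084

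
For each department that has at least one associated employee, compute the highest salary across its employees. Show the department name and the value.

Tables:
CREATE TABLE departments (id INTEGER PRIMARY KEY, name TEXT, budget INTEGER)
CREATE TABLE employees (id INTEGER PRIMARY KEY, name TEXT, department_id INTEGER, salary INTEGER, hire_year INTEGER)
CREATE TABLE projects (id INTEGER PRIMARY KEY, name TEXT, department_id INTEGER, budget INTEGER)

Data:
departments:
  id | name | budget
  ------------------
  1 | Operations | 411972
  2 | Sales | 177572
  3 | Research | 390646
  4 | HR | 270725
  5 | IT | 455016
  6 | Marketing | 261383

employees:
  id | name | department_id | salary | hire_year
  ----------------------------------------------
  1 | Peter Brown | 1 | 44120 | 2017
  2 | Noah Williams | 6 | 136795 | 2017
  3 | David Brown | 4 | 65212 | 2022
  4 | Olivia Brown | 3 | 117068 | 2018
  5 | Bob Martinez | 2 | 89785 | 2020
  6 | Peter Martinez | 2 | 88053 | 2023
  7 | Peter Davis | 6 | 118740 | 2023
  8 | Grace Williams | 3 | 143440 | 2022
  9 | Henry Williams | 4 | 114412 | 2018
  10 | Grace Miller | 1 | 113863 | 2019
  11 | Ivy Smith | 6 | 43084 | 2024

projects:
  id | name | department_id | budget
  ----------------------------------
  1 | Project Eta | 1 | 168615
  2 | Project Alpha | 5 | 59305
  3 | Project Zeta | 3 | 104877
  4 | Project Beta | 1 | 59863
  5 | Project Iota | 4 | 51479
SELECT p.name, MAX(c.salary) AS max_salary FROM employees c JOIN departments p ON c.department_id = p.id GROUP BY p.id, p.name

Execution result:
name | max_salary
Operations | 113863
Sales | 89785
Research | 143440
HR | 114412
Marketing | 136795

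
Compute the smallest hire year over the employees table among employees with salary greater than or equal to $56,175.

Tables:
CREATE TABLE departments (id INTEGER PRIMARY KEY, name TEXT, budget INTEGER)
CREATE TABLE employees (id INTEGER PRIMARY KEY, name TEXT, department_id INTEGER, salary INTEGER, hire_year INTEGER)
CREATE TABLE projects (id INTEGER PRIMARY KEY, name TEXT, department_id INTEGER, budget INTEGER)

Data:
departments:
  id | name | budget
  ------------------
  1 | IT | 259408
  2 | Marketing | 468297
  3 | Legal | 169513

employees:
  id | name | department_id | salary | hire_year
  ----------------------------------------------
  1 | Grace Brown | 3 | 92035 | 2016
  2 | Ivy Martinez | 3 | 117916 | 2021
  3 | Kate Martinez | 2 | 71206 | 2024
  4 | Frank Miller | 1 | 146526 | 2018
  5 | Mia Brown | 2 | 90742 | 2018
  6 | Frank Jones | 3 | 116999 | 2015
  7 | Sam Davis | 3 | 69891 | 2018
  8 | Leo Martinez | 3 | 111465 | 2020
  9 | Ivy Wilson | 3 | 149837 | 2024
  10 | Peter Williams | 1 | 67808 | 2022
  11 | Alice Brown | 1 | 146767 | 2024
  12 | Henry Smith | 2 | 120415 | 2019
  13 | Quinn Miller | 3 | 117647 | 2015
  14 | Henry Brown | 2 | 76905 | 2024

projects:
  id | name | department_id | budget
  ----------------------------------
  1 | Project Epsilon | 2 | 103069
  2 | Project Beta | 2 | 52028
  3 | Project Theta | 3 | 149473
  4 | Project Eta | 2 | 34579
SELECT MIN(hire_year) FROM employees WHERE salary >= 56175

Execution result:
2015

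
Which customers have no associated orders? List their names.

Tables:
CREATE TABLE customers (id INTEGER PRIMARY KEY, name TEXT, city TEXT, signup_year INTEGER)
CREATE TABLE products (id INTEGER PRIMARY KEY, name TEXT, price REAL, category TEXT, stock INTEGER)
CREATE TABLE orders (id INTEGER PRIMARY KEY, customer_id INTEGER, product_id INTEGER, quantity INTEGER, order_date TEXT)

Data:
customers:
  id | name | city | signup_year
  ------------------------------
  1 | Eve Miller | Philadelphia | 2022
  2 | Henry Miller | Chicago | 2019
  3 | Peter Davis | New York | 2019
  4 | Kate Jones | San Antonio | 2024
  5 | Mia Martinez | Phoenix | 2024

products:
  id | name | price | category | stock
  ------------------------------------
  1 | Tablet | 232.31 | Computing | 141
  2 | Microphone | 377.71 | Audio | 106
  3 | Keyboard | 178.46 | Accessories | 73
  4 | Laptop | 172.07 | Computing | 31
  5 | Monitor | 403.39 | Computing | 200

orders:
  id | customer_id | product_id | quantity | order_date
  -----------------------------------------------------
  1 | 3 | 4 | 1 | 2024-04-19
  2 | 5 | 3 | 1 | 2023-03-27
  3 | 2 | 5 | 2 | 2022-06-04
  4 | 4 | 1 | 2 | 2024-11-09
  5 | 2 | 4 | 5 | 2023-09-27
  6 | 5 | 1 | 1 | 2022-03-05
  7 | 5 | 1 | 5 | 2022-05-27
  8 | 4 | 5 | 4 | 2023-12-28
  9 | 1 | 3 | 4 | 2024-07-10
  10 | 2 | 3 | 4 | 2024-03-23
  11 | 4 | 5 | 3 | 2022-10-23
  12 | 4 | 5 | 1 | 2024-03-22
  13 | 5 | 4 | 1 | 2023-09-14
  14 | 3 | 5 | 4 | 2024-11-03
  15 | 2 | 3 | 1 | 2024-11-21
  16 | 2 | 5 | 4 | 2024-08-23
SELECT p.name FROM customers p LEFT JOIN orders c ON c.customer_id = p.id WHERE c.id IS NULL

Execution result:
(no rows)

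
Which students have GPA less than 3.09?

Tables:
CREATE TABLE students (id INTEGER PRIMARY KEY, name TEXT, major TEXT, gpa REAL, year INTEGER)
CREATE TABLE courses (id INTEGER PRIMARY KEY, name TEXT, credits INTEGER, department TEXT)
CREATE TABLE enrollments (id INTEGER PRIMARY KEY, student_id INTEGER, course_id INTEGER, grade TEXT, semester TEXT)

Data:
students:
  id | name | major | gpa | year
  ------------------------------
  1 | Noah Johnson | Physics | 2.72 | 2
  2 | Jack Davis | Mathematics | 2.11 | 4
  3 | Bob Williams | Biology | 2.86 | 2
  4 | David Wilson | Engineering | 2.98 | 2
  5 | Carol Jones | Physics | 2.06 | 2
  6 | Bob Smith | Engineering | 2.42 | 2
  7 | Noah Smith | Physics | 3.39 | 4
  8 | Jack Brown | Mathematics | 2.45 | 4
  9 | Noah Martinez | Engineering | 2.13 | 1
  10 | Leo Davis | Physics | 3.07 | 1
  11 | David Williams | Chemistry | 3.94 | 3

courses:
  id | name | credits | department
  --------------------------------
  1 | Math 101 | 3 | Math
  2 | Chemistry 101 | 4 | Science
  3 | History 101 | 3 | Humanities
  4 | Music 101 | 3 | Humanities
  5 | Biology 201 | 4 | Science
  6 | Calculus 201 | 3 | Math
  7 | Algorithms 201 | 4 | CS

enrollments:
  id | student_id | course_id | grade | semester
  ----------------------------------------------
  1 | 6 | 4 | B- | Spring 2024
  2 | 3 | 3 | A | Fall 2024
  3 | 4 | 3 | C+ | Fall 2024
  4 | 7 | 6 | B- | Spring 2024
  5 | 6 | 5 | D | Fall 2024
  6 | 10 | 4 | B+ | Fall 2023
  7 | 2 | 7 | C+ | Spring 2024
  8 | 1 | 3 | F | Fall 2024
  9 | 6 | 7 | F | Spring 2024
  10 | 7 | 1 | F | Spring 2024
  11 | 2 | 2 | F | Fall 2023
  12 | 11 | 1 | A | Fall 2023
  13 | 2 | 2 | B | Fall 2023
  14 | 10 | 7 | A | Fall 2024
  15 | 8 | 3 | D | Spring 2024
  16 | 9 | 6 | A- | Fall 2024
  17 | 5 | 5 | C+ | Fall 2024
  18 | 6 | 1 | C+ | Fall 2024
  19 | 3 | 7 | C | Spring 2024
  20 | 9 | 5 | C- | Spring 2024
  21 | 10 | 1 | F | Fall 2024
SELECT name, gpa FROM students WHERE gpa < 3.09

Execution result:
name | gpa
Noah Johnson | 2.72
Jack Davis | 2.11
Bob Williams | 2.86
David Wilson | 2.98
Carol Jones | 2.06
Bob Smith | 2.42
Jack Brown | 2.45
Noah Martinez | 2.13
Leo Davis | 3.07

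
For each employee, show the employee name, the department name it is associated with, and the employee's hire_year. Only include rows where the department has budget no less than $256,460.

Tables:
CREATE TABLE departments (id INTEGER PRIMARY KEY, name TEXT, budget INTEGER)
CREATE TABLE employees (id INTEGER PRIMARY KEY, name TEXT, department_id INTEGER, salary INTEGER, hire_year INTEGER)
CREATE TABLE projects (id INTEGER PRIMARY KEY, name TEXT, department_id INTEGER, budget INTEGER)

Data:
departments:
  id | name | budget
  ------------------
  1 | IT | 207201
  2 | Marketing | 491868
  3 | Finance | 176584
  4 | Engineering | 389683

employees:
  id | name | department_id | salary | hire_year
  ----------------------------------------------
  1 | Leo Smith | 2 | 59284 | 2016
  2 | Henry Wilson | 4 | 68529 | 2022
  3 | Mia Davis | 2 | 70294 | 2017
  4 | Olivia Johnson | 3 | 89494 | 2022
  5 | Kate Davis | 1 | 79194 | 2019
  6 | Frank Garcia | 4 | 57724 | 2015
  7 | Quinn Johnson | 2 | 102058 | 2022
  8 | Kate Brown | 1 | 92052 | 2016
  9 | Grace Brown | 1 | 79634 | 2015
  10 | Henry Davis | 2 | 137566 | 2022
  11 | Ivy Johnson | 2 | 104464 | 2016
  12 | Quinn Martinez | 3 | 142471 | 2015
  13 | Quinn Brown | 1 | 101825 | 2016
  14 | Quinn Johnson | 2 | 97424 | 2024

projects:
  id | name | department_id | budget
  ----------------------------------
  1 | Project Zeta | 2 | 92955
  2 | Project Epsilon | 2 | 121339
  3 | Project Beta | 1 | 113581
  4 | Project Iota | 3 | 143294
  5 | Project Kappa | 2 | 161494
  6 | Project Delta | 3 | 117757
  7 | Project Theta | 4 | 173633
SELECT c.name, p.name AS department, c.hire_year FROM employees c JOIN departments p ON c.department_id = p.id WHERE p.budget >= 256460

Execution result:
name | department | hire_year
Leo Smith | Marketing | 2016
Henry Wilson | Engineering | 2022
Mia Davis | Marketing | 2017
Frank Garcia | Engineering | 2015
Quinn Johnson | Marketing | 2022
Henry Davis | Marketing | 2022
Ivy Johnson | Marketing | 2016
Quinn Johnson | Marketing | 2024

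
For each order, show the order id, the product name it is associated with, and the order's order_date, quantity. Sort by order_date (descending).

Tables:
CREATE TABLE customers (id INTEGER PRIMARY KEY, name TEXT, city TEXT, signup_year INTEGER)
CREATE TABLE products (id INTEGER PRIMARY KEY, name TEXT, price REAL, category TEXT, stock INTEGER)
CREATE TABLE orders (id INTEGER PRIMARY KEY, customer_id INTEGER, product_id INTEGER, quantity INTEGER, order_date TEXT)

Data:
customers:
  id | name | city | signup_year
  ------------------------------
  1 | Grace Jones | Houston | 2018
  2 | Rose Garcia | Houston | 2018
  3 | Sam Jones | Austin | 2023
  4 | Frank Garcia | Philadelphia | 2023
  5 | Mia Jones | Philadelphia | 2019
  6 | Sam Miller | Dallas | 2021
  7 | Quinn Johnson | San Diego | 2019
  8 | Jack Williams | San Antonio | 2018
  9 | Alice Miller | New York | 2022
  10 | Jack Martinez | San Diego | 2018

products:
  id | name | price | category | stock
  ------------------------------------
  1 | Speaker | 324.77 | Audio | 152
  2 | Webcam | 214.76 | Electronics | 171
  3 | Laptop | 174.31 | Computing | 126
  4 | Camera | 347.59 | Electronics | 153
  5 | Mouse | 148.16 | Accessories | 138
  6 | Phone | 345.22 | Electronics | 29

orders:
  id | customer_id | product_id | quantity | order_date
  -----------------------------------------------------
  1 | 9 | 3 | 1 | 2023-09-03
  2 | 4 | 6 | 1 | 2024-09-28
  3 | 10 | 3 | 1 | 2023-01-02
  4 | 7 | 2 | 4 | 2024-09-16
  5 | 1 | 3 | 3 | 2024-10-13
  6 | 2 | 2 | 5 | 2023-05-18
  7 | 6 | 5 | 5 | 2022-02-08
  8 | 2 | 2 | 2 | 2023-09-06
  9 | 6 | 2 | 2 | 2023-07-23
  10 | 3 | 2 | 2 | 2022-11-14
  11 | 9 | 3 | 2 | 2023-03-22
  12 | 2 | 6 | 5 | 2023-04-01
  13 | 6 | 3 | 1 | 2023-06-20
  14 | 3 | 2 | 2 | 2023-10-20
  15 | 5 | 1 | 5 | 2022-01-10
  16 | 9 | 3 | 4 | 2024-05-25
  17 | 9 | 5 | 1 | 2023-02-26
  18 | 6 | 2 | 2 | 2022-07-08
SELECT c.id, p.name AS product, c.order_date, c.quantity FROM orders c JOIN products p ON c.product_id = p.id ORDER BY c.order_date DESC

Execution result:
id | product | order_date | quantity
5 | Laptop | 2024-10-13 | 3
2 | Phone | 2024-09-28 | 1
4 | Webcam | 2024-09-16 | 4
16 | Laptop | 2024-05-25 | 4
14 | Webcam | 2023-10-20 | 2
8 | Webcam | 2023-09-06 | 2
1 | Laptop | 2023-09-03 | 1
9 | Webcam | 2023-07-23 | 2
13 | Laptop | 2023-06-20 | 1
6 | Webcam | 2023-05-18 | 5
12 | Phone | 2023-04-01 | 5
11 | Laptop | 2023-03-22 | 2
17 | Mouse | 2023-02-26 | 1
3 | Laptop | 2023-01-02 | 1
10 | Webcam | 2022-11-14 | 2
18 | Webcam | 2022-07-08 | 2
7 | Mouse | 2022-02-08 | 5
15 | Speaker | 2022-01-10 | 5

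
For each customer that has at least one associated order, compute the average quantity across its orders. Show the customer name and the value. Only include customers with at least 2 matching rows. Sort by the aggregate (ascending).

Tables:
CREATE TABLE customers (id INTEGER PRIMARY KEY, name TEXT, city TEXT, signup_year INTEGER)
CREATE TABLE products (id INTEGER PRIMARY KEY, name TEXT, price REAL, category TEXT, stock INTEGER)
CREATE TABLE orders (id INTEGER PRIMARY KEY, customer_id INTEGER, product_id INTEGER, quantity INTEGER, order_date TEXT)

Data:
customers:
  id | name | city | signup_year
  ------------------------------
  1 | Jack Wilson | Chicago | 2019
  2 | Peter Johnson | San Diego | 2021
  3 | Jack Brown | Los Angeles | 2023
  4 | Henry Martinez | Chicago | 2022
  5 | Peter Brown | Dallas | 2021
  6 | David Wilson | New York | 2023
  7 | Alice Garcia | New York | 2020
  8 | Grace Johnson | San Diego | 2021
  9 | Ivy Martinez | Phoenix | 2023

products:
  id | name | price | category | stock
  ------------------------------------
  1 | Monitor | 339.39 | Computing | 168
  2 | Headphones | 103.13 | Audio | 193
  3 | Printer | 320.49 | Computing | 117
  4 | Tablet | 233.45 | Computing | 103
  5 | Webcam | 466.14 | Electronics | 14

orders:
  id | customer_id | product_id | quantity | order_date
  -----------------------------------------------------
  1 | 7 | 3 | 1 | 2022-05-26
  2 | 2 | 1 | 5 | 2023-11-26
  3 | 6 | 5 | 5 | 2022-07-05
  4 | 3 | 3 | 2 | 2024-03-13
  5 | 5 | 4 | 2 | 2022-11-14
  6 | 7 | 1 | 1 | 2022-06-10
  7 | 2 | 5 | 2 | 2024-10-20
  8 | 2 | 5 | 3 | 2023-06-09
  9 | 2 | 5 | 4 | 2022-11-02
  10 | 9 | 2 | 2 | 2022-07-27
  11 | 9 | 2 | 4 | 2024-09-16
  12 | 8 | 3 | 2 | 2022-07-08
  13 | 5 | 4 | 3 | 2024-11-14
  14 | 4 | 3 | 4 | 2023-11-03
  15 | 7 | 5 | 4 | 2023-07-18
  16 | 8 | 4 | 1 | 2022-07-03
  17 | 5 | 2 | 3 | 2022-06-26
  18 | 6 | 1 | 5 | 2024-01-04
SELECT p.name, AVG(c.quantity) AS avg_quantity FROM orders c JOIN customers p ON c.customer_id = p.id GROUP BY p.id, p.name HAVING COUNT(*) >= 2 ORDER BY avg_quantity ASC

Execution result:
name | avg_quantity
Grace Johnson | 1.50
Alice Garcia | 2.00
Peter Brown | 2.67
Ivy Martinez | 3.00
Peter Johnson | 3.50
David Wilson | 5.00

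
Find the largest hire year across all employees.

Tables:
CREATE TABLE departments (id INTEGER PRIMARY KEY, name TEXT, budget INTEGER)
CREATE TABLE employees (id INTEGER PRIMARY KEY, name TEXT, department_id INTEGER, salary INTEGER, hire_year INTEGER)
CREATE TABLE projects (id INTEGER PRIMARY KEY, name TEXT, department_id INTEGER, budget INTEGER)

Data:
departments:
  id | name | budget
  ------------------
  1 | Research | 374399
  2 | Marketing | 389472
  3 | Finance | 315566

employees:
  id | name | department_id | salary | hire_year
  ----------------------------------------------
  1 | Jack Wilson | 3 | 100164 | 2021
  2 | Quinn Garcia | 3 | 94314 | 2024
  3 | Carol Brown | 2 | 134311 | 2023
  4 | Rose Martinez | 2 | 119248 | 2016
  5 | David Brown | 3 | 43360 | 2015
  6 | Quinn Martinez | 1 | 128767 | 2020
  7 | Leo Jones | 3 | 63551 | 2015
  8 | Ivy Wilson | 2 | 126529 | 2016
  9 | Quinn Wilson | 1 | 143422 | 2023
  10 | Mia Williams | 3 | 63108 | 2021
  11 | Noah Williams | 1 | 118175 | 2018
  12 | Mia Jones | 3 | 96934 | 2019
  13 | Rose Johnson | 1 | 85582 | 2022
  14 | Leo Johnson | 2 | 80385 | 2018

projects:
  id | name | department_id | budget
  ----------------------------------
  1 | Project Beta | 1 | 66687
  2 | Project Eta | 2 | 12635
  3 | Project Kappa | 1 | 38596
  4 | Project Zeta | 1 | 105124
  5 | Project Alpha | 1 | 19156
SELECT MAX(hire_year) FROM employees

Execution result:
2024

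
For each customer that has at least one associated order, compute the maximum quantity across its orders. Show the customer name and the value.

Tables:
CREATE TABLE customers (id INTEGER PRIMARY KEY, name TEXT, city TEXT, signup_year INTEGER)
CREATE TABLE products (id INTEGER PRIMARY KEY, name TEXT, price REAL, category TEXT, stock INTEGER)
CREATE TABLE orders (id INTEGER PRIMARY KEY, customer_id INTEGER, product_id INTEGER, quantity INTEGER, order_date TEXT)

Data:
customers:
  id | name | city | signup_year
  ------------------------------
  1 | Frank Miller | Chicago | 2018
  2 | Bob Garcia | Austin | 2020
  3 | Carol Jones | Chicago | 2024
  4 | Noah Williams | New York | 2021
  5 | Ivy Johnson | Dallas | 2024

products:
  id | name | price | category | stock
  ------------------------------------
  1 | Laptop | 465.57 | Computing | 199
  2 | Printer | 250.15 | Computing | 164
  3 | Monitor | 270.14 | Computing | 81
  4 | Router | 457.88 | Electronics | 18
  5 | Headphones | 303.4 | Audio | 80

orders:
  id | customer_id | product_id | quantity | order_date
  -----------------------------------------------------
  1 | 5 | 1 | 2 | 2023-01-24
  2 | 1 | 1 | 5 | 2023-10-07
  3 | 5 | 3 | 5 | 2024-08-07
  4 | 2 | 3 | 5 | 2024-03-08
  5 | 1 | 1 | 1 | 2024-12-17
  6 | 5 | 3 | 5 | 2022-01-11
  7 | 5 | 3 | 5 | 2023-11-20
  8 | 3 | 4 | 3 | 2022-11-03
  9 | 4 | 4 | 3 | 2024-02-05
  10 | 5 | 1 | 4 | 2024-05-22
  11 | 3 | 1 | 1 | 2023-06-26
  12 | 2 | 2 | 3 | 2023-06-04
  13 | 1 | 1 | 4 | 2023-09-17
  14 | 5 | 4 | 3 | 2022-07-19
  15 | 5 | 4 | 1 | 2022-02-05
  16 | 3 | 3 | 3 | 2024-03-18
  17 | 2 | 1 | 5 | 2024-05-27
SELECT p.name, MAX(c.quantity) AS max_quantity FROM orders c JOIN customers p ON c.customer_id = p.id GROUP BY p.id, p.name

Execution result:
name | max_quantity
Frank Miller | 5
Bob Garcia | 5
Carol Jones | 3
Noah Williams | 3
Ivy Johnson | 5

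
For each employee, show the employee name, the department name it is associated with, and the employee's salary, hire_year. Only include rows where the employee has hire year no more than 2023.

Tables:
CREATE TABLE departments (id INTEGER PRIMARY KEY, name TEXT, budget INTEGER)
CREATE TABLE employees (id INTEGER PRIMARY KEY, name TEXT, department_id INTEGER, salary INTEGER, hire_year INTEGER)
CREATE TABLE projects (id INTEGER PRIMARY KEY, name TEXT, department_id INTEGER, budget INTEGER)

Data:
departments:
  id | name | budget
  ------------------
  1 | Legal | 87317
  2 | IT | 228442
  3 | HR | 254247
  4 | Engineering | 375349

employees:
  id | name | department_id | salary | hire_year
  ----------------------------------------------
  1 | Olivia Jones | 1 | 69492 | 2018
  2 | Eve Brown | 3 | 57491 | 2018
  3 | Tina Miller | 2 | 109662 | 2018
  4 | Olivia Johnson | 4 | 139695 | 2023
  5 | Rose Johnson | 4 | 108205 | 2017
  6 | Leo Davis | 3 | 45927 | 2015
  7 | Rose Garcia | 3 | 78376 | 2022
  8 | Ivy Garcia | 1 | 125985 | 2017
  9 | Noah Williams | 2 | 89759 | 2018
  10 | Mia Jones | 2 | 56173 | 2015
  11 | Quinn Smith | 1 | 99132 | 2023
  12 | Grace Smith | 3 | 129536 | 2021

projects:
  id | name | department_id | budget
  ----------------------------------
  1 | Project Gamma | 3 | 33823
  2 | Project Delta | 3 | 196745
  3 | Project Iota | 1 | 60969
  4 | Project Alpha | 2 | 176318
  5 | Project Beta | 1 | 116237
SELECT c.name, p.name AS department, c.salary, c.hire_year FROM employees c JOIN departments p ON c.department_id = p.id WHERE c.hire_year <= 2023

Execution result:
name | department | salary | hire_year
Olivia Jones | Legal | 69492 | 2018
Eve Brown | HR | 57491 | 2018
Tina Miller | IT | 109662 | 2018
Olivia Johnson | Engineering | 139695 | 2023
Rose Johnson | Engineering | 108205 | 2017
Leo Davis | HR | 45927 | 2015
Rose Garcia | HR | 78376 | 2022
Ivy Garcia | Legal | 125985 | 2017
Noah Williams | IT | 89759 | 2018
Mia Jones | IT | 56173 | 2015
Quinn Smith | Legal | 99132 | 2023
Grace Smith | HR | 129536 | 2021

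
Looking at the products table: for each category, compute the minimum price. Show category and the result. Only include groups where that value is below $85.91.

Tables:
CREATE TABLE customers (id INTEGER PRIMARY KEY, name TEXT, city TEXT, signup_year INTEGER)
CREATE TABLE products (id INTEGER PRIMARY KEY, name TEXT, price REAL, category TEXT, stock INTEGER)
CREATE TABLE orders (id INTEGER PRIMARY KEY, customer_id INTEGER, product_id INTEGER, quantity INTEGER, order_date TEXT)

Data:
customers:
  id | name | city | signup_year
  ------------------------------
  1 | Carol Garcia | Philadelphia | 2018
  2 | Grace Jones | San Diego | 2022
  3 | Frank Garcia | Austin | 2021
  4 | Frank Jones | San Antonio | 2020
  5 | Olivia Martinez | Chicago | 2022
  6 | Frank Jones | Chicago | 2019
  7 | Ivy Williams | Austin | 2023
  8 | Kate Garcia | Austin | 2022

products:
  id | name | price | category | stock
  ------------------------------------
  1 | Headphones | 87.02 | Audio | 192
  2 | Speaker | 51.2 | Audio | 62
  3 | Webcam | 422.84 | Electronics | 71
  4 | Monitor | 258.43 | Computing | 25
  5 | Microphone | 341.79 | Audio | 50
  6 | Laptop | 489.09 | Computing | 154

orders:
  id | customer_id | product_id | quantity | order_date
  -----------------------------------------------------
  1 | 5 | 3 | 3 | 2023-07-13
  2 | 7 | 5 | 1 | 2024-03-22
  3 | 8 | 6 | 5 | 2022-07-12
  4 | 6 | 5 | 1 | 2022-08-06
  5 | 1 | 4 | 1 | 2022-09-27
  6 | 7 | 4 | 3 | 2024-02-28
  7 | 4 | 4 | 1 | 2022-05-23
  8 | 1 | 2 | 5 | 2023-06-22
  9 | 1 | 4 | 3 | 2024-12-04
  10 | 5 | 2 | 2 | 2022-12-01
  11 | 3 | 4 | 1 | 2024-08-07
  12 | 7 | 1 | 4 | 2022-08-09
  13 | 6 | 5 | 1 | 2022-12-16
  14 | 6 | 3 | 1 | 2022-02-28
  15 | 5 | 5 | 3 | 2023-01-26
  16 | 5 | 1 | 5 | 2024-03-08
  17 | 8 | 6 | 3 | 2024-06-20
SELECT category, MIN(price) AS min_price FROM products GROUP BY category HAVING MIN(price) < 85.91

Execution result:
category | min_price
Audio | 51.20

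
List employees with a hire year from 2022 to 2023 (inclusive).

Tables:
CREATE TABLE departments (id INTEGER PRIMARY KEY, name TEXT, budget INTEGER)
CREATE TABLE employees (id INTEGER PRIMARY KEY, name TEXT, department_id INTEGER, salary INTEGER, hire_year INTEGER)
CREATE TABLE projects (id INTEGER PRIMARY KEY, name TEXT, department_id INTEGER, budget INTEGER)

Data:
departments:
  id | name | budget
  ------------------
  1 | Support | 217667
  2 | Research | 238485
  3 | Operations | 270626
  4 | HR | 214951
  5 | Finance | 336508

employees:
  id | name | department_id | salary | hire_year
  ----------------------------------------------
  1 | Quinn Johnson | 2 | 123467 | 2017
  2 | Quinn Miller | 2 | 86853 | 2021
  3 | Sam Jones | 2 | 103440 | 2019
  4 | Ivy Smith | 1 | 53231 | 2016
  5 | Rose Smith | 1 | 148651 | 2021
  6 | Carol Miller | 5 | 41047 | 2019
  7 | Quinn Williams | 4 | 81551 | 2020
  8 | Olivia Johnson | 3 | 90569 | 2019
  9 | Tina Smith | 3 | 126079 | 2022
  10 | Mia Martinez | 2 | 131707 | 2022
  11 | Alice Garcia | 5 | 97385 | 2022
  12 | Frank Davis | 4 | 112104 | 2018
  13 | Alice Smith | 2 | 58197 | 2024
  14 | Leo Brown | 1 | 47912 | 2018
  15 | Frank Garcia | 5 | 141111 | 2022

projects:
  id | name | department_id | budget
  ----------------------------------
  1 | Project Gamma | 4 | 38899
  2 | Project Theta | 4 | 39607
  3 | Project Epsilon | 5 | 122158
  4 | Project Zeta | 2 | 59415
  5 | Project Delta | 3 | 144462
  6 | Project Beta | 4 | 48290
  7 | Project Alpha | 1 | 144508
SELECT name, hire_year FROM employees WHERE hire_year BETWEEN 2022 AND 2023

Execution result:
name | hire_year
Tina Smith | 2022
Mia Martinez | 2022
Alice Garcia | 2022
Frank Garcia | 2022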